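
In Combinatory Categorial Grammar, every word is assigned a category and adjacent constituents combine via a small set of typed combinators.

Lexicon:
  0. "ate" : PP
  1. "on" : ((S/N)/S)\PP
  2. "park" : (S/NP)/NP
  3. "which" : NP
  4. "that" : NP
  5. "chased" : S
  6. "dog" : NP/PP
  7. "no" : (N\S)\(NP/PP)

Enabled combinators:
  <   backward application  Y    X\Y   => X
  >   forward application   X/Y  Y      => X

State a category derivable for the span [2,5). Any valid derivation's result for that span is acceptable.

[0,8] S   >
  [0,5] S/N   >
    [0,2] (S/N)/S   <
      [0,1] "ate" : PP
      [1,2] "on" : ((S/N)/S)\PP
    [2,5] S   >
      [2,4] S/NP   >
        [2,3] "park" : (S/NP)/NP
        [3,4] "which" : NP
      [4,5] "that" : NP
  [5,8] N   <
    [5,6] "chased" : S
    [6,8] N\S   <
      [6,7] "dog" : NP/PP
      [7,8] "no" : (N\S)\(NP/PP)

S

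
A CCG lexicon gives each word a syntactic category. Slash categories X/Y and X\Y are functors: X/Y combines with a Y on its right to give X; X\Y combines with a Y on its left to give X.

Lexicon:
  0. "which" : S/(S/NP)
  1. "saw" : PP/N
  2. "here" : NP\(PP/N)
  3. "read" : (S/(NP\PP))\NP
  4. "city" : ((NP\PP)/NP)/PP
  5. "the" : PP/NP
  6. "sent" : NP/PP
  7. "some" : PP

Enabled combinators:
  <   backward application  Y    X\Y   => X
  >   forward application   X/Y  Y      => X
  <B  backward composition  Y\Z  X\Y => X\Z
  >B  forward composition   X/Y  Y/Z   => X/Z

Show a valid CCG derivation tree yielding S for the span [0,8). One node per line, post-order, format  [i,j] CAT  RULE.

[0,8] S   >
  [0,1] "which" : S/(S/NP)
  [1,8] S/NP   >B
    [1,4] S/(NP\PP)   <
      [1,3] NP   <
        [1,2] "saw" : PP/N
        [2,3] "here" : NP\(PP/N)
      [3,4] "read" : (S/(NP\PP))\NP
    [4,8] (NP\PP)/NP   >
      [4,5] "city" : ((NP\PP)/NP)/PP
      [5,8] PP   >
        [5,6] "the" : PP/NP
        [6,8] NP   >
          [6,7] "sent" : NP/PP
          [7,8] "some" : PP

[0,1] S/(S/NP)  lex  "which"
[1,2] PP/N  lex  "saw"
[2,3] NP\(PP/N)  lex  "here"
[1,3] NP  <  k=2
[3,4] (S/(NP\PP))\NP  lex  "read"
[1,4] S/(NP\PP)  <  k=3
[4,5] ((NP\PP)/NP)/PP  lex  "city"
[5,6] PP/NP  lex  "the"
[6,7] NP/PP  lex  "sent"
[7,8] PP  lex  "some"
[6,8] NP  >  k=7
[5,8] PP  >  k=6
[4,8] (NP\PP)/NP  >  k=5
[1,8] S/NP  >B  k=4
[0,8] S  >  k=1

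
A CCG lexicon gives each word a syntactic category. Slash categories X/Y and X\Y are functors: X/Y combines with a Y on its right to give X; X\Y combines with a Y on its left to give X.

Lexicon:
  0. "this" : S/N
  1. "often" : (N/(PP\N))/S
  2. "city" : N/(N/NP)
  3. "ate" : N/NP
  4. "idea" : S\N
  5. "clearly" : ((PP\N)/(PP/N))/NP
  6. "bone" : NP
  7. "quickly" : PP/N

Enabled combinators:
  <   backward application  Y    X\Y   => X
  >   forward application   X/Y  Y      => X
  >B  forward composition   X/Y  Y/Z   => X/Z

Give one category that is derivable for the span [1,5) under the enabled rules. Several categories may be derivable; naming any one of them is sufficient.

N/(PP\N)

[0,8] S   >
  [0,1] "this" : S/N
  [1,8] N   >
    [1,5] N/(PP\N)   >
      [1,2] "often" : (N/(PP\N))/S
      [2,5] S   <
        [2,4] N   >
          [2,3] "city" : N/(N/NP)
          [3,4] "ate" : N/NP
        [4,5] "idea" : S\N
    [5,8] PP\N   >
      [5,7] (PP\N)/(PP/N)   >
        [5,6] "clearly" : ((PP\N)/(PP/N))/NP
        [6,7] "bone" : NP
      [7,8] "quickly" : PP/N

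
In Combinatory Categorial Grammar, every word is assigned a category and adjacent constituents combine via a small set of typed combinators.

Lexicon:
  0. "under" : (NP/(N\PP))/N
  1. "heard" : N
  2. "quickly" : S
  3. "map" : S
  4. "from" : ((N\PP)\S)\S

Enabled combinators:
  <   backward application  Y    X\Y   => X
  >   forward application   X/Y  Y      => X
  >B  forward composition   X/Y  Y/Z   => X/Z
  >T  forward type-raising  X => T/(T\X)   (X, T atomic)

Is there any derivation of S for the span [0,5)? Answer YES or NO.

(NP/(N\PP))/N N S S ((N\PP)\S)\S
CKY chart[0,5] = {N/(N\NP), NP, NP/(NP\NP), PP/(PP\NP), S/(S\NP)}; S ∉ chart

NO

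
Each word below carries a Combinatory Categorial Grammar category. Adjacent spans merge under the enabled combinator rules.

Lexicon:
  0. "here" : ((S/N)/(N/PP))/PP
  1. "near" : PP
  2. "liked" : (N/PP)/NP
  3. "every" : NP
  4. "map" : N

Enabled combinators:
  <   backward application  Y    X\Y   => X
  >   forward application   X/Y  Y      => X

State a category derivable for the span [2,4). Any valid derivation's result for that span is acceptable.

N/PP

[0,5] S   >
  [0,4] S/N   >
    [0,2] (S/N)/(N/PP)   >
      [0,1] "here" : ((S/N)/(N/PP))/PP
      [1,2] "near" : PP
    [2,4] N/PP   >
      [2,3] "liked" : (N/PP)/NP
      [3,4] "every" : NP
  [4,5] "map" : N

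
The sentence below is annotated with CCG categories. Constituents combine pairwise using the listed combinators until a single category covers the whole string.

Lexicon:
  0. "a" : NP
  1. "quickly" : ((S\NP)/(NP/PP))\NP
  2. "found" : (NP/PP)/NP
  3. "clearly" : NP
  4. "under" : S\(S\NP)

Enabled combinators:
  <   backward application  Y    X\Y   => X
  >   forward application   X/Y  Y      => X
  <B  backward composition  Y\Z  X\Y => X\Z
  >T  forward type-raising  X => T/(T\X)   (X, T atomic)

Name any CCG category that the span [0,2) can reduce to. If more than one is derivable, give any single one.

[0,5] S   <
  [0,4] S\NP   >
    [0,2] (S\NP)/(NP/PP)   <
      [0,1] "a" : NP
      [1,2] "quickly" : ((S\NP)/(NP/PP))\NP
    [2,4] NP/PP   >
      [2,3] "found" : (NP/PP)/NP
      [3,4] "clearly" : NP
  [4,5] "under" : S\(S\NP)

(S\NP)/(NP/PP)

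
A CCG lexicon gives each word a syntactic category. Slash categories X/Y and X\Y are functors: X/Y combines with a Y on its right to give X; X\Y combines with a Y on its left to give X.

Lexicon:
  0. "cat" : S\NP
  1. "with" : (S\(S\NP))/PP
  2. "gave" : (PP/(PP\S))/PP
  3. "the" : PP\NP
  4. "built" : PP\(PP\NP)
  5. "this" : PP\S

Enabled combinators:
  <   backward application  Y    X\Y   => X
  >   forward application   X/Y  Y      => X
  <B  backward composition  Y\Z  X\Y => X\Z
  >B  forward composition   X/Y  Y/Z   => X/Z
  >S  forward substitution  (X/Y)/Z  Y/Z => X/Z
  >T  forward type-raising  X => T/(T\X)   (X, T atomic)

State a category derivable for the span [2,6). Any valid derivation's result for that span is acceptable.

[0,6] S   <
  [0,1] "cat" : S\NP
  [1,6] S\(S\NP)   >
    [1,2] "with" : (S\(S\NP))/PP
    [2,6] PP   >
      [2,5] PP/(PP\S)   >
        [2,3] "gave" : (PP/(PP\S))/PP
        [3,5] PP   <
          [3,4] "the" : PP\NP
          [4,5] "built" : PP\(PP\NP)
      [5,6] "this" : PP\S

PP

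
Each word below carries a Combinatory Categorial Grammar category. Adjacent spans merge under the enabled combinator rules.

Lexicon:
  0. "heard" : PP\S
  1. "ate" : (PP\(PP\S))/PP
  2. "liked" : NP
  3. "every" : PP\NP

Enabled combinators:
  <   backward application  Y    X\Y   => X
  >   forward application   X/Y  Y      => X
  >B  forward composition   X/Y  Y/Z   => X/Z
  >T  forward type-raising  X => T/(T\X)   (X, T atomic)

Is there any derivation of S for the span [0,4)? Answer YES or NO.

PP\S (PP\(PP\S))/PP NP PP\NP
CKY chart[0,4] = {N/(N\PP), NP/(NP\PP), PP, PP/(PP\PP), S/(S\PP)}; S ∉ chart

NO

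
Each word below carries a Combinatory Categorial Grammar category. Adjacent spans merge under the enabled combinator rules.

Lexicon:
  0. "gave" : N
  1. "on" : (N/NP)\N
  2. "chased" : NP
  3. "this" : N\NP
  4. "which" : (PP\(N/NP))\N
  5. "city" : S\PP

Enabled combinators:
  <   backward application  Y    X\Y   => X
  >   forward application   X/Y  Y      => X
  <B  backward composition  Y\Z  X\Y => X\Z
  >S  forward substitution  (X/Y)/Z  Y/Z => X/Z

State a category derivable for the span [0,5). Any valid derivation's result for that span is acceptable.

[0,6] S   <
  [0,5] PP   <
    [0,1] "gave" : N
    [1,5] PP\N   <B
      [1,2] "on" : (N/NP)\N
      [2,5] PP\(N/NP)   <
        [2,4] N   <
          [2,3] "chased" : NP
          [3,4] "this" : N\NP
        [4,5] "which" : (PP\(N/NP))\N
  [5,6] "city" : S\PP

PP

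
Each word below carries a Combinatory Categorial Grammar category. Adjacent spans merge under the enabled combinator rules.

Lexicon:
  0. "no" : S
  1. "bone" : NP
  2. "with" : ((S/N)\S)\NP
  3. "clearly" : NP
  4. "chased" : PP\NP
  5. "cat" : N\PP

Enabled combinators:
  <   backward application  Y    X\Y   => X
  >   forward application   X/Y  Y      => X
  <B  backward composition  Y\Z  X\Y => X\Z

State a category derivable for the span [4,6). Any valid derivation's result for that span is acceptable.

N\NP

[0,6] S   >
  [0,3] S/N   <
    [0,1] "no" : S
    [1,3] (S/N)\S   <
      [1,2] "bone" : NP
      [2,3] "with" : ((S/N)\S)\NP
  [3,6] N   <
    [3,4] "clearly" : NP
    [4,6] N\NP   <B
      [4,5] "chased" : PP\NP
      [5,6] "cat" : N\PP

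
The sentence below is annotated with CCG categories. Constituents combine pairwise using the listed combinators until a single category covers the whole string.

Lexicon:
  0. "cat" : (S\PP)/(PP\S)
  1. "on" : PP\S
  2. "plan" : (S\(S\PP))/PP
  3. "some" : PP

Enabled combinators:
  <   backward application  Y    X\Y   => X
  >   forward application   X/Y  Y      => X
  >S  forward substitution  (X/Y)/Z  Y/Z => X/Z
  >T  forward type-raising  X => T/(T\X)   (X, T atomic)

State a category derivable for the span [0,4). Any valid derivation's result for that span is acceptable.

S

[0,4] S   <
  [0,2] S\PP   >
    [0,1] "cat" : (S\PP)/(PP\S)
    [1,2] "on" : PP\S
  [2,4] S\(S\PP)   >
    [2,3] "plan" : (S\(S\PP))/PP
    [3,4] "some" : PP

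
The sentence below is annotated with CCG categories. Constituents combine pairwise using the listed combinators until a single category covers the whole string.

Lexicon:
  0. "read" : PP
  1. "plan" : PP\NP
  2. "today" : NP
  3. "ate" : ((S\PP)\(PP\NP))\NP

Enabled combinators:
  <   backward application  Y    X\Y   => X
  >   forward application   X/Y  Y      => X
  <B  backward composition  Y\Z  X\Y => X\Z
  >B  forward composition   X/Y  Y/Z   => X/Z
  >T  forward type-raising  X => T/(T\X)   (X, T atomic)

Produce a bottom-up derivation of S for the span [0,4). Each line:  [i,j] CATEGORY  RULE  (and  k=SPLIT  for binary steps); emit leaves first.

[0,1] PP  lex  "read"
[1,2] PP\NP  lex  "plan"
[2,3] NP  lex  "today"
[3,4] ((S\PP)\(PP\NP))\NP  lex  "ate"
[2,4] (S\PP)\(PP\NP)  <  k=3
[1,4] S\PP  <  k=2
[0,4] S  <  k=1

[0,4] S   <
  [0,1] "read" : PP
  [1,4] S\PP   <
    [1,2] "plan" : PP\NP
    [2,4] (S\PP)\(PP\NP)   <
      [2,3] "today" : NP
      [3,4] "ate" : ((S\PP)\(PP\NP))\NP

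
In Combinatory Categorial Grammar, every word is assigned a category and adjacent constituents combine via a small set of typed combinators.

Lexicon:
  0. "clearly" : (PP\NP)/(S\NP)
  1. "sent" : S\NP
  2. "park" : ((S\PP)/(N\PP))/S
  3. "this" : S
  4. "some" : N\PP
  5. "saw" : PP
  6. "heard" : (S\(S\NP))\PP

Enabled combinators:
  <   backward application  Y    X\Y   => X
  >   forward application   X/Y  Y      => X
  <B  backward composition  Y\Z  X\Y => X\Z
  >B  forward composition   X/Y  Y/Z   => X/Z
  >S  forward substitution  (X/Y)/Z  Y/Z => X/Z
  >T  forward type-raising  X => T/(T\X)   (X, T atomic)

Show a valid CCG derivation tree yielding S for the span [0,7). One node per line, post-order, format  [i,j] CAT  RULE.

[0,7] S   <
  [0,5] S\NP   <B
    [0,2] PP\NP   >
      [0,1] "clearly" : (PP\NP)/(S\NP)
      [1,2] "sent" : S\NP
    [2,5] S\PP   >
      [2,4] (S\PP)/(N\PP)   >
        [2,3] "park" : ((S\PP)/(N\PP))/S
        [3,4] "this" : S
      [4,5] "some" : N\PP
  [5,7] S\(S\NP)   <
    [5,6] "saw" : PP
    [6,7] "heard" : (S\(S\NP))\PP

[0,1] (PP\NP)/(S\NP)  lex  "clearly"
[1,2] S\NP  lex  "sent"
[0,2] PP\NP  >  k=1
[2,3] ((S\PP)/(N\PP))/S  lex  "park"
[3,4] S  lex  "this"
[2,4] (S\PP)/(N\PP)  >  k=3
[4,5] N\PP  lex  "some"
[2,5] S\PP  >  k=4
[0,5] S\NP  <B  k=2
[5,6] PP  lex  "saw"
[6,7] (S\(S\NP))\PP  lex  "heard"
[5,7] S\(S\NP)  <  k=6
[0,7] S  <  k=5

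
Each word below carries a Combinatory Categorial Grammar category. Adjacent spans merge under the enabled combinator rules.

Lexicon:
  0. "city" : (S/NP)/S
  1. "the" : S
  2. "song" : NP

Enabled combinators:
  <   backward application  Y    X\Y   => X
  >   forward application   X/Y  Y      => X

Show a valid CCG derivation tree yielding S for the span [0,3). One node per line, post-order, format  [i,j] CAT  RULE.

[0,3] S   >
  [0,2] S/NP   >
    [0,1] "city" : (S/NP)/S
    [1,2] "the" : S
  [2,3] "song" : NP

[0,1] (S/NP)/S  lex  "city"
[1,2] S  lex  "the"
[0,2] S/NP  >  k=1
[2,3] NP  lex  "song"
[0,3] S  >  k=2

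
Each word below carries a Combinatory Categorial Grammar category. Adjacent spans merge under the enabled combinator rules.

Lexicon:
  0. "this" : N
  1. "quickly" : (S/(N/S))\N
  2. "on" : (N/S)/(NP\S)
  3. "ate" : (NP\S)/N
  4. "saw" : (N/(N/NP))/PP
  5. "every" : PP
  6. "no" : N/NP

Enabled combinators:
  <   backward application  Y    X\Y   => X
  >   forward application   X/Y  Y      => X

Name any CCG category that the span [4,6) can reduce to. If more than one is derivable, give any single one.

[0,7] S   >
  [0,2] S/(N/S)   <
    [0,1] "this" : N
    [1,2] "quickly" : (S/(N/S))\N
  [2,7] N/S   >
    [2,3] "on" : (N/S)/(NP\S)
    [3,7] NP\S   >
      [3,4] "ate" : (NP\S)/N
      [4,7] N   >
        [4,6] N/(N/NP)   >
          [4,5] "saw" : (N/(N/NP))/PP
          [5,6] "every" : PP
        [6,7] "no" : N/NP

N/(N/NP)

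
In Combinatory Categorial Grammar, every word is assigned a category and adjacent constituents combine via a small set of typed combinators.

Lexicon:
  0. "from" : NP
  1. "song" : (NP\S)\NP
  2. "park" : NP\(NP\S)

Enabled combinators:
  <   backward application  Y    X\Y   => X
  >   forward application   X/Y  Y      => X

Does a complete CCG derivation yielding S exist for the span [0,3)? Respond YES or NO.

NO

NP (NP\S)\NP NP\(NP\S)
CKY chart[0,3] = {NP}; S ∉ chart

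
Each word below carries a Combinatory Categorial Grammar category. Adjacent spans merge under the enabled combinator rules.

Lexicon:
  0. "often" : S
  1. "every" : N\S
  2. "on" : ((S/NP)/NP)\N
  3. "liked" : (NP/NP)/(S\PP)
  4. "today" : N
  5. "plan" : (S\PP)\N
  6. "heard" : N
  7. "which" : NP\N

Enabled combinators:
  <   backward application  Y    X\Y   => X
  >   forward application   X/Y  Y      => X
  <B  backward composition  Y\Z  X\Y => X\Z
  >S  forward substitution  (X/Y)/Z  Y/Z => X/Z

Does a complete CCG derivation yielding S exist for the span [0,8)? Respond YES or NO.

[0,8] S   >
  [0,6] S/NP   >S
    [0,3] (S/NP)/NP   <
      [0,2] N   <
        [0,1] "often" : S
        [1,2] "every" : N\S
      [2,3] "on" : ((S/NP)/NP)\N
    [3,6] NP/NP   >
      [3,4] "liked" : (NP/NP)/(S\PP)
      [4,6] S\PP   <
        [4,5] "today" : N
        [5,6] "plan" : (S\PP)\N
  [6,8] NP   <
    [6,7] "heard" : N
    [7,8] "which" : NP\N

YES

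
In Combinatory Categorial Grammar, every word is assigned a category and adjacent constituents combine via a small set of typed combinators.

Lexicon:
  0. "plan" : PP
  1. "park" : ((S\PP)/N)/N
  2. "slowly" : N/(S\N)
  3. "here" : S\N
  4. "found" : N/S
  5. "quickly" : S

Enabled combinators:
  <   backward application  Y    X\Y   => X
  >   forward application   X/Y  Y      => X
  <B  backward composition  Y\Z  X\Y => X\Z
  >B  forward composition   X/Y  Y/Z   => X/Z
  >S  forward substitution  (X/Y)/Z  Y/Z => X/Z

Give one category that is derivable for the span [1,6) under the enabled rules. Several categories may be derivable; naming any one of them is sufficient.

S\PP

[0,6] S   <
  [0,1] "plan" : PP
  [1,6] S\PP   >
    [1,4] (S\PP)/N   >
      [1,2] "park" : ((S\PP)/N)/N
      [2,4] N   >
        [2,3] "slowly" : N/(S\N)
        [3,4] "here" : S\N
    [4,6] N   >
      [4,5] "found" : N/S
      [5,6] "quickly" : S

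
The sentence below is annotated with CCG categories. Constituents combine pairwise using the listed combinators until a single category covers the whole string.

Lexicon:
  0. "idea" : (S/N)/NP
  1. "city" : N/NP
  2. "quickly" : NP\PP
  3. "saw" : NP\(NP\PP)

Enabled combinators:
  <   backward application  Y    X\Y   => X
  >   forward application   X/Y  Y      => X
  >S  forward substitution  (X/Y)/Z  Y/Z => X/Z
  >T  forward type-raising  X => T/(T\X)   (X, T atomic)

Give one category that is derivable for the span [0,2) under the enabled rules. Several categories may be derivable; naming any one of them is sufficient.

S/NP

[0,4] S   >
  [0,2] S/NP   >S
    [0,1] "idea" : (S/N)/NP
    [1,2] "city" : N/NP
  [2,4] NP   <
    [2,3] "quickly" : NP\PP
    [3,4] "saw" : NP\(NP\PP)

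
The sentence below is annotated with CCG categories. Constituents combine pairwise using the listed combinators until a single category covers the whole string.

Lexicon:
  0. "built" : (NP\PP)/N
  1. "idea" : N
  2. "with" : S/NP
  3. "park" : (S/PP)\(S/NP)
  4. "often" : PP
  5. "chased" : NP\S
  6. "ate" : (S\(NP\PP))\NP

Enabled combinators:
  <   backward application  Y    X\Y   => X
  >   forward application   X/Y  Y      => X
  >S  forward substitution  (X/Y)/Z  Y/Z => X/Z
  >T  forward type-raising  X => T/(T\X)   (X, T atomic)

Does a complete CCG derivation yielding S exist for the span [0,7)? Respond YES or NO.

YES

[0,7] S   <
  [0,2] NP\PP   >
    [0,1] "built" : (NP\PP)/N
    [1,2] "idea" : N
  [2,7] S\(NP\PP)   <
    [2,6] NP   <
      [2,5] S   >
        [2,4] S/PP   <
          [2,3] "with" : S/NP
          [3,4] "park" : (S/PP)\(S/NP)
        [4,5] "often" : PP
      [5,6] "chased" : NP\S
    [6,7] "ate" : (S\(NP\PP))\NP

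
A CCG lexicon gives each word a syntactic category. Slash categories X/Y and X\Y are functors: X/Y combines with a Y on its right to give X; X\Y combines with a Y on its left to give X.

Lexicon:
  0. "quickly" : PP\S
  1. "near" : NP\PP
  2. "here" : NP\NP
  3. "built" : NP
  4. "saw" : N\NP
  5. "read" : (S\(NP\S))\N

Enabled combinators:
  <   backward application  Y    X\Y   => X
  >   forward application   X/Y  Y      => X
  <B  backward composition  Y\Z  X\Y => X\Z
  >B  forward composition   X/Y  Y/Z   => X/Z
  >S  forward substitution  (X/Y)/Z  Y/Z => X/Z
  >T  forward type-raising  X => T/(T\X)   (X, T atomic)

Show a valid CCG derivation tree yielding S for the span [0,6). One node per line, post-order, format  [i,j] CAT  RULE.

[0,6] S   <
  [0,3] NP\S   <B
    [0,2] NP\S   <B
      [0,1] "quickly" : PP\S
      [1,2] "near" : NP\PP
    [2,3] "here" : NP\NP
  [3,6] S\(NP\S)   <
    [3,5] N   >
      [3,4] N/(N\NP)   >T
        [3,4] "built" : NP
      [4,5] "saw" : N\NP
    [5,6] "read" : (S\(NP\S))\N

[0,1] PP\S  lex  "quickly"
[1,2] NP\PP  lex  "near"
[0,2] NP\S  <B  k=1
[2,3] NP\NP  lex  "here"
[0,3] NP\S  <B  k=2
[3,4] NP  lex  "built"
[3,4] N/(N\NP)  >T
[4,5] N\NP  lex  "saw"
[3,5] N  >  k=4
[5,6] (S\(NP\S))\N  lex  "read"
[3,6] S\(NP\S)  <  k=5
[0,6] S  <  k=3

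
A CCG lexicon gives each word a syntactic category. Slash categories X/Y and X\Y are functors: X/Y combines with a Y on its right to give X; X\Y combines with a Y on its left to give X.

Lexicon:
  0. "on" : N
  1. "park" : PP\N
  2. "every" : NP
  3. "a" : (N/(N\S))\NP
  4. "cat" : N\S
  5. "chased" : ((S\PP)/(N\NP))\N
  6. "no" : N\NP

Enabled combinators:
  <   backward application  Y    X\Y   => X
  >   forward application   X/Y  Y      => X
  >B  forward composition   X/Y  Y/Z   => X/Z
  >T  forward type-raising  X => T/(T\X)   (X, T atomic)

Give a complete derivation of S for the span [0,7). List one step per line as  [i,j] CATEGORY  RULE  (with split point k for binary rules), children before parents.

[0,7] S   <
  [0,2] PP   <
    [0,1] "on" : N
    [1,2] "park" : PP\N
  [2,7] S\PP   >
    [2,6] (S\PP)/(N\NP)   <
      [2,5] N   >
        [2,4] N/(N\S)   <
          [2,3] "every" : NP
          [3,4] "a" : (N/(N\S))\NP
        [4,5] "cat" : N\S
      [5,6] "chased" : ((S\PP)/(N\NP))\N
    [6,7] "no" : N\NP

[0,1] N  lex  "on"
[1,2] PP\N  lex  "park"
[0,2] PP  <  k=1
[2,3] NP  lex  "every"
[3,4] (N/(N\S))\NP  lex  "a"
[2,4] N/(N\S)  <  k=3
[4,5] N\S  lex  "cat"
[2,5] N  >  k=4
[5,6] ((S\PP)/(N\NP))\N  lex  "chased"
[2,6] (S\PP)/(N\NP)  <  k=5
[6,7] N\NP  lex  "no"
[2,7] S\PP  >  k=6
[0,7] S  <  k=2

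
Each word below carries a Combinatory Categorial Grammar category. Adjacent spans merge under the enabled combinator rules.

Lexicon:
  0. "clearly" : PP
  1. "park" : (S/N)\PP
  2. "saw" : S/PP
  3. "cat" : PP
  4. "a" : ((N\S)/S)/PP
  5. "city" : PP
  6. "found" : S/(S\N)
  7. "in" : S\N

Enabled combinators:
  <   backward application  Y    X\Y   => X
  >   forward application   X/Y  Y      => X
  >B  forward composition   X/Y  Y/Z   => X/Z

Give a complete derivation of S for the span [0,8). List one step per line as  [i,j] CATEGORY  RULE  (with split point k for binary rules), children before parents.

[0,8] S   >
  [0,2] S/N   <
    [0,1] "clearly" : PP
    [1,2] "park" : (S/N)\PP
  [2,8] N   <
    [2,4] S   >
      [2,3] "saw" : S/PP
      [3,4] "cat" : PP
    [4,8] N\S   >
      [4,6] (N\S)/S   >
        [4,5] "a" : ((N\S)/S)/PP
        [5,6] "city" : PP
      [6,8] S   >
        [6,7] "found" : S/(S\N)
        [7,8] "in" : S\N

[0,1] PP  lex  "clearly"
[1,2] (S/N)\PP  lex  "park"
[0,2] S/N  <  k=1
[2,3] S/PP  lex  "saw"
[3,4] PP  lex  "cat"
[2,4] S  >  k=3
[4,5] ((N\S)/S)/PP  lex  "a"
[5,6] PP  lex  "city"
[4,6] (N\S)/S  >  k=5
[6,7] S/(S\N)  lex  "found"
[7,8] S\N  lex  "in"
[6,8] S  >  k=7
[4,8] N\S  >  k=6
[2,8] N  <  k=4
[0,8] S  >  k=2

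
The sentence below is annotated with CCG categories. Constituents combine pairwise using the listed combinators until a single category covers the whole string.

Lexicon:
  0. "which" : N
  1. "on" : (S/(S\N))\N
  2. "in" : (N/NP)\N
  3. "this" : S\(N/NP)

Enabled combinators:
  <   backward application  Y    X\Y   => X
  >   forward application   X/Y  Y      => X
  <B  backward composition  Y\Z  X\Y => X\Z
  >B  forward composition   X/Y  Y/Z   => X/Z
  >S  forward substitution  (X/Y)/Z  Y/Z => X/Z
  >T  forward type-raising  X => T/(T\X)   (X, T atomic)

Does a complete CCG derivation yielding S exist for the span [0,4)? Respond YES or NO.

YES

[0,4] S   >
  [0,2] S/(S\N)   <
    [0,1] "which" : N
    [1,2] "on" : (S/(S\N))\N
  [2,4] S\N   <B
    [2,3] "in" : (N/NP)\N
    [3,4] "this" : S\(N/NP)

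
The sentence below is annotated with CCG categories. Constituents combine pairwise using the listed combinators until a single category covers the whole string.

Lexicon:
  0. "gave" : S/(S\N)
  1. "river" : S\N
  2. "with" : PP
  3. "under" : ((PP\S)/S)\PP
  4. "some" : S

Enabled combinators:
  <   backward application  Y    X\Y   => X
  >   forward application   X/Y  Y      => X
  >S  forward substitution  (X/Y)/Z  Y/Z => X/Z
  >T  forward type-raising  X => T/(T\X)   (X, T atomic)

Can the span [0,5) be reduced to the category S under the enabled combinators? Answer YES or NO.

S/(S\N) S\N PP ((PP\S)/S)\PP S
CKY chart[0,5] = {N/(N\PP), NP/(NP\PP), PP, PP/(PP\PP), S/(S\PP)}; S ∉ chart

NO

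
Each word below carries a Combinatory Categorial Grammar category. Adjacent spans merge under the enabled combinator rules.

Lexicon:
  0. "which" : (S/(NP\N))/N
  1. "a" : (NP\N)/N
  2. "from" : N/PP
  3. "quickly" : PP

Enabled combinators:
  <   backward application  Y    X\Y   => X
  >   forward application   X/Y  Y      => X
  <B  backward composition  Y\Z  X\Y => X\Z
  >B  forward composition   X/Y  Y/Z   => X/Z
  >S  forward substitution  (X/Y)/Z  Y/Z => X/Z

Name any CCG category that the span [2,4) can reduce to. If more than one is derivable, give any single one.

[0,4] S   >
  [0,2] S/N   >S
    [0,1] "which" : (S/(NP\N))/N
    [1,2] "a" : (NP\N)/N
  [2,4] N   >
    [2,3] "from" : N/PP
    [3,4] "quickly" : PP

N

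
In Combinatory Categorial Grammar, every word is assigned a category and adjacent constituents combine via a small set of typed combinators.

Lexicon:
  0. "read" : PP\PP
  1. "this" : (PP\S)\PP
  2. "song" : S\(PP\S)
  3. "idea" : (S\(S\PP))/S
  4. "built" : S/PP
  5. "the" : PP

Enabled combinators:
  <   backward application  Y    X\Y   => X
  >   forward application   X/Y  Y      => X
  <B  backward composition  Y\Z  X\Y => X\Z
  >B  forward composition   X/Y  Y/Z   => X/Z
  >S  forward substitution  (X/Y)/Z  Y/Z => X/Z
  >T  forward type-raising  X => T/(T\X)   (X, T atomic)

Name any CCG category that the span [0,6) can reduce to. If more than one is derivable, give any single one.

S

[0,6] S   <
  [0,3] S\PP   <B
    [0,1] "read" : PP\PP
    [1,3] S\PP   <B
      [1,2] "this" : (PP\S)\PP
      [2,3] "song" : S\(PP\S)
  [3,6] S\(S\PP)   >
    [3,4] "idea" : (S\(S\PP))/S
    [4,6] S   >
      [4,5] "built" : S/PP
      [5,6] "the" : PP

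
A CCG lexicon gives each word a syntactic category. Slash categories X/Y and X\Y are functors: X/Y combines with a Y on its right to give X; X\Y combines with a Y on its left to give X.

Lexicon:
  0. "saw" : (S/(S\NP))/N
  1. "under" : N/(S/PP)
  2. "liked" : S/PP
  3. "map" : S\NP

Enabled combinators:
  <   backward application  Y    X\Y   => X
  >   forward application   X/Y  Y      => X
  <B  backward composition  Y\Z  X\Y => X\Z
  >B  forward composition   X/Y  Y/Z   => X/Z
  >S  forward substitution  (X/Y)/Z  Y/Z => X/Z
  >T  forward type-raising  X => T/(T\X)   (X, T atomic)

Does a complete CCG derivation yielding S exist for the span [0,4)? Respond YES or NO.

YES

[0,4] S   >
  [0,3] S/(S\NP)   >
    [0,1] "saw" : (S/(S\NP))/N
    [1,3] N   >
      [1,2] "under" : N/(S/PP)
      [2,3] "liked" : S/PP
  [3,4] "map" : S\NP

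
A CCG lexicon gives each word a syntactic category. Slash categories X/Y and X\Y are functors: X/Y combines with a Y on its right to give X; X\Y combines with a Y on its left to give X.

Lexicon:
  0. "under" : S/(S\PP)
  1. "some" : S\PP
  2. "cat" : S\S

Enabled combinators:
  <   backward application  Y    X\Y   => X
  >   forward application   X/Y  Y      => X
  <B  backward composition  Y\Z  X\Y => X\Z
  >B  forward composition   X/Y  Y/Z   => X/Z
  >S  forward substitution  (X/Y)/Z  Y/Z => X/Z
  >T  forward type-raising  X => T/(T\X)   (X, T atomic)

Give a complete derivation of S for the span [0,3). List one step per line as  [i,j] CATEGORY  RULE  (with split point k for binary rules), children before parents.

[0,1] S/(S\PP)  lex  "under"
[1,2] S\PP  lex  "some"
[2,3] S\S  lex  "cat"
[1,3] S\PP  <B  k=2
[0,3] S  >  k=1

[0,3] S   >
  [0,1] "under" : S/(S\PP)
  [1,3] S\PP   <B
    [1,2] "some" : S\PP
    [2,3] "cat" : S\S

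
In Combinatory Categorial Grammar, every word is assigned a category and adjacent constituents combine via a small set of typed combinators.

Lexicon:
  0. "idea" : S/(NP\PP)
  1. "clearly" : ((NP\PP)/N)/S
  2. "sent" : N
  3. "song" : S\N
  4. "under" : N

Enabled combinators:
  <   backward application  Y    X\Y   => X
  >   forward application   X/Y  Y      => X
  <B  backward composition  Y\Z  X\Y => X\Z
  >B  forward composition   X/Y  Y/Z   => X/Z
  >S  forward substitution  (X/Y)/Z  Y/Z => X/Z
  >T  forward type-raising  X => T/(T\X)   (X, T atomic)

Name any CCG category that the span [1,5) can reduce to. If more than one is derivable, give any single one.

[0,5] S   >
  [0,1] "idea" : S/(NP\PP)
  [1,5] NP\PP   >
    [1,4] (NP\PP)/N   >
      [1,2] "clearly" : ((NP\PP)/N)/S
      [2,4] S   <
        [2,3] "sent" : N
        [3,4] "song" : S\N
    [4,5] "under" : N

NP\PP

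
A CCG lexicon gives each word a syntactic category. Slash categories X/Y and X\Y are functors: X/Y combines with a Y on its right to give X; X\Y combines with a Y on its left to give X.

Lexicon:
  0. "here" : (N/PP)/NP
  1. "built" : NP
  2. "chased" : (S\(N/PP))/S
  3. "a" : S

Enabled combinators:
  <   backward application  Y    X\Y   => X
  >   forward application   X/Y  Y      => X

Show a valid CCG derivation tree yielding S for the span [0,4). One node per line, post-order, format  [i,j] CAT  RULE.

[0,4] S   <
  [0,2] N/PP   >
    [0,1] "here" : (N/PP)/NP
    [1,2] "built" : NP
  [2,4] S\(N/PP)   >
    [2,3] "chased" : (S\(N/PP))/S
    [3,4] "a" : S

[0,1] (N/PP)/NP  lex  "here"
[1,2] NP  lex  "built"
[0,2] N/PP  >  k=1
[2,3] (S\(N/PP))/S  lex  "chased"
[3,4] S  lex  "a"
[2,4] S\(N/PP)  >  k=3
[0,4] S  <  k=2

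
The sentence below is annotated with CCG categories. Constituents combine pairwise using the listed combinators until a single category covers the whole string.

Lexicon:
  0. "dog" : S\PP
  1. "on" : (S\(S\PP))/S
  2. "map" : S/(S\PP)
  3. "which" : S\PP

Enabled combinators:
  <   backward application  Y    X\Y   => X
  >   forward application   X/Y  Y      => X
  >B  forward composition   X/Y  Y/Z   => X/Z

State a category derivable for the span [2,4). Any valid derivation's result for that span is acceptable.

S

[0,4] S   <
  [0,1] "dog" : S\PP
  [1,4] S\(S\PP)   >
    [1,2] "on" : (S\(S\PP))/S
    [2,4] S   >
      [2,3] "map" : S/(S\PP)
      [3,4] "which" : S\PP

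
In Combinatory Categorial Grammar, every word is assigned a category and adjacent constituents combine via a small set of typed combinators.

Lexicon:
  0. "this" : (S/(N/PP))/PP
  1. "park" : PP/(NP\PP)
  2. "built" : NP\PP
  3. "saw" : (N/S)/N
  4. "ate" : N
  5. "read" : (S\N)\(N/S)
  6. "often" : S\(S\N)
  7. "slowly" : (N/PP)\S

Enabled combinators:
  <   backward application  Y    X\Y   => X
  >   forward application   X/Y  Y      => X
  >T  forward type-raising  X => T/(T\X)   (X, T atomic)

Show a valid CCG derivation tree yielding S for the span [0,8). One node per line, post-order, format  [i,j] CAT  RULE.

[0,1] (S/(N/PP))/PP  lex  "this"
[1,2] PP/(NP\PP)  lex  "park"
[2,3] NP\PP  lex  "built"
[1,3] PP  >  k=2
[0,3] S/(N/PP)  >  k=1
[3,4] (N/S)/N  lex  "saw"
[4,5] N  lex  "ate"
[3,5] N/S  >  k=4
[5,6] (S\N)\(N/S)  lex  "read"
[3,6] S\N  <  k=5
[6,7] S\(S\N)  lex  "often"
[3,7] S  <  k=6
[7,8] (N/PP)\S  lex  "slowly"
[3,8] N/PP  <  k=7
[0,8] S  >  k=3

[0,8] S   >
  [0,3] S/(N/PP)   >
    [0,1] "this" : (S/(N/PP))/PP
    [1,3] PP   >
      [1,2] "park" : PP/(NP\PP)
      [2,3] "built" : NP\PP
  [3,8] N/PP   <
    [3,7] S   <
      [3,6] S\N   <
        [3,5] N/S   >
          [3,4] "saw" : (N/S)/N
          [4,5] "ate" : N
        [5,6] "read" : (S\N)\(N/S)
      [6,7] "often" : S\(S\N)
    [7,8] "slowly" : (N/PP)\S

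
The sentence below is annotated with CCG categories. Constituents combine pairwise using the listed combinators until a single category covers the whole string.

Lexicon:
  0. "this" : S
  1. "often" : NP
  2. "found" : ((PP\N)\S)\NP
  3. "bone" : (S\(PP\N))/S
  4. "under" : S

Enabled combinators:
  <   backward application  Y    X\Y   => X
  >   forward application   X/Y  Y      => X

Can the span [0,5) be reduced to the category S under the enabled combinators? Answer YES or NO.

[0,5] S   <
  [0,3] PP\N   <
    [0,1] "this" : S
    [1,3] (PP\N)\S   <
      [1,2] "often" : NP
      [2,3] "found" : ((PP\N)\S)\NP
  [3,5] S\(PP\N)   >
    [3,4] "bone" : (S\(PP\N))/S
    [4,5] "under" : S

YES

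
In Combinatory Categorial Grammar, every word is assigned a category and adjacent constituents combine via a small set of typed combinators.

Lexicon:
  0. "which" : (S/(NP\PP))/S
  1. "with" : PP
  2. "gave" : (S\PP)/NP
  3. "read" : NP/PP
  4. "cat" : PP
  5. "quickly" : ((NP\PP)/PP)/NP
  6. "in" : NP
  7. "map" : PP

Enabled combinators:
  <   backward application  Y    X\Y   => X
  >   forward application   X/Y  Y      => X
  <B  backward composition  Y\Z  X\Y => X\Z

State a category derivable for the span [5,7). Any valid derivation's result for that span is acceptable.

(NP\PP)/PP

[0,8] S   >
  [0,5] S/(NP\PP)   >
    [0,1] "which" : (S/(NP\PP))/S
    [1,5] S   <
      [1,2] "with" : PP
      [2,5] S\PP   >
        [2,3] "gave" : (S\PP)/NP
        [3,5] NP   >
          [3,4] "read" : NP/PP
          [4,5] "cat" : PP
  [5,8] NP\PP   >
    [5,7] (NP\PP)/PP   >
      [5,6] "quickly" : ((NP\PP)/PP)/NP
      [6,7] "in" : NP
    [7,8] "map" : PP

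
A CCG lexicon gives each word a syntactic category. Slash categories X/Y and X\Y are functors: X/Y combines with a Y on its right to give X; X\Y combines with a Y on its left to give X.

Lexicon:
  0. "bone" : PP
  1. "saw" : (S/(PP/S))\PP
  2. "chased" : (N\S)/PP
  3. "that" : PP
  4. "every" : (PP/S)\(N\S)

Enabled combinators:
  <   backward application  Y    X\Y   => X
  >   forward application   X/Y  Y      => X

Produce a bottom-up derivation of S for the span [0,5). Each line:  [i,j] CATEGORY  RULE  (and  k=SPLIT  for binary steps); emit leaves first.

[0,5] S   >
  [0,2] S/(PP/S)   <
    [0,1] "bone" : PP
    [1,2] "saw" : (S/(PP/S))\PP
  [2,5] PP/S   <
    [2,4] N\S   >
      [2,3] "chased" : (N\S)/PP
      [3,4] "that" : PP
    [4,5] "every" : (PP/S)\(N\S)

[0,1] PP  lex  "bone"
[1,2] (S/(PP/S))\PP  lex  "saw"
[0,2] S/(PP/S)  <  k=1
[2,3] (N\S)/PP  lex  "chased"
[3,4] PP  lex  "that"
[2,4] N\S  >  k=3
[4,5] (PP/S)\(N\S)  lex  "every"
[2,5] PP/S  <  k=4
[0,5] S  >  k=2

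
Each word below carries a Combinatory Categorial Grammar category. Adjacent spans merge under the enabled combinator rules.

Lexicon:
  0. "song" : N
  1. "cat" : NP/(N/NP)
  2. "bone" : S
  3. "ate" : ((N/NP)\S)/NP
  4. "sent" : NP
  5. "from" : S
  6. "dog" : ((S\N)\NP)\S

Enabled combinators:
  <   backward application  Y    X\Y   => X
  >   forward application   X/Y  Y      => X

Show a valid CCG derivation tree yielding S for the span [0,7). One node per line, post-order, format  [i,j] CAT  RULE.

[0,1] N  lex  "song"
[1,2] NP/(N/NP)  lex  "cat"
[2,3] S  lex  "bone"
[3,4] ((N/NP)\S)/NP  lex  "ate"
[4,5] NP  lex  "sent"
[3,5] (N/NP)\S  >  k=4
[2,5] N/NP  <  k=3
[1,5] NP  >  k=2
[5,6] S  lex  "from"
[6,7] ((S\N)\NP)\S  lex  "dog"
[5,7] (S\N)\NP  <  k=6
[1,7] S\N  <  k=5
[0,7] S  <  k=1

[0,7] S   <
  [0,1] "song" : N
  [1,7] S\N   <
    [1,5] NP   >
      [1,2] "cat" : NP/(N/NP)
      [2,5] N/NP   <
        [2,3] "bone" : S
        [3,5] (N/NP)\S   >
          [3,4] "ate" : ((N/NP)\S)/NP
          [4,5] "sent" : NP
    [5,7] (S\N)\NP   <
      [5,6] "from" : S
      [6,7] "dog" : ((S\N)\NP)\S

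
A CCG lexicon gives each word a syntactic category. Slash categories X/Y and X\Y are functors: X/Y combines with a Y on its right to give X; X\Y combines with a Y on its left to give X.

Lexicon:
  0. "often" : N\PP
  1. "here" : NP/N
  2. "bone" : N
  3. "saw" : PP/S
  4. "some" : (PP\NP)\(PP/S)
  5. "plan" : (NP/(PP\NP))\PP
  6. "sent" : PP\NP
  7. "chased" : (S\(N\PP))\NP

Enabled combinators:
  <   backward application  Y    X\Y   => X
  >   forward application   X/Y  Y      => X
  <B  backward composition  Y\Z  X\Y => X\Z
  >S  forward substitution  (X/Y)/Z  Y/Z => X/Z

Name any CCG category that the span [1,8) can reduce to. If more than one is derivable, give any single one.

[0,8] S   <
  [0,1] "often" : N\PP
  [1,8] S\(N\PP)   <
    [1,7] NP   >
      [1,6] NP/(PP\NP)   <
        [1,5] PP   <
          [1,3] NP   >
            [1,2] "here" : NP/N
            [2,3] "bone" : N
          [3,5] PP\NP   <
            [3,4] "saw" : PP/S
            [4,5] "some" : (PP\NP)\(PP/S)
        [5,6] "plan" : (NP/(PP\NP))\PP
      [6,7] "sent" : PP\NP
    [7,8] "chased" : (S\(N\PP))\NP

S\(N\PP)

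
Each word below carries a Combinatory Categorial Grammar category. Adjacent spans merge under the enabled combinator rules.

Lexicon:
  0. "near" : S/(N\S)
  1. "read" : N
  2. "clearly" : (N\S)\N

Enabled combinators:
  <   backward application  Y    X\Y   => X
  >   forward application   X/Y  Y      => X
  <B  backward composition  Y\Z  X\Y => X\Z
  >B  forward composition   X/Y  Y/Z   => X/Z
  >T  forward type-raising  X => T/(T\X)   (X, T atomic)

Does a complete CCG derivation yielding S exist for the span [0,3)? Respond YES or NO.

YES

[0,3] S   >
  [0,1] "near" : S/(N\S)
  [1,3] N\S   <
    [1,2] "read" : N
    [2,3] "clearly" : (N\S)\N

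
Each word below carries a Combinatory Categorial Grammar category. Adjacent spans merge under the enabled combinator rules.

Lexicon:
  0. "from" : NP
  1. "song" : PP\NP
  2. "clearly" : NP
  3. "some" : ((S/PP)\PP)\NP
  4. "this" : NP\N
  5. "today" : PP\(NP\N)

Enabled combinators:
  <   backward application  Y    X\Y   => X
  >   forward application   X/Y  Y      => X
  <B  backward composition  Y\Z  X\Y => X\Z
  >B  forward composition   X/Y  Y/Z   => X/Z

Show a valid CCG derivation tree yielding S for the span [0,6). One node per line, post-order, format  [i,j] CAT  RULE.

[0,1] NP  lex  "from"
[1,2] PP\NP  lex  "song"
[0,2] PP  <  k=1
[2,3] NP  lex  "clearly"
[3,4] ((S/PP)\PP)\NP  lex  "some"
[2,4] (S/PP)\PP  <  k=3
[0,4] S/PP  <  k=2
[4,5] NP\N  lex  "this"
[5,6] PP\(NP\N)  lex  "today"
[4,6] PP  <  k=5
[0,6] S  >  k=4

[0,6] S   >
  [0,4] S/PP   <
    [0,2] PP   <
      [0,1] "from" : NP
      [1,2] "song" : PP\NP
    [2,4] (S/PP)\PP   <
      [2,3] "clearly" : NP
      [3,4] "some" : ((S/PP)\PP)\NP
  [4,6] PP   <
    [4,5] "this" : NP\N
    [5,6] "today" : PP\(NP\N)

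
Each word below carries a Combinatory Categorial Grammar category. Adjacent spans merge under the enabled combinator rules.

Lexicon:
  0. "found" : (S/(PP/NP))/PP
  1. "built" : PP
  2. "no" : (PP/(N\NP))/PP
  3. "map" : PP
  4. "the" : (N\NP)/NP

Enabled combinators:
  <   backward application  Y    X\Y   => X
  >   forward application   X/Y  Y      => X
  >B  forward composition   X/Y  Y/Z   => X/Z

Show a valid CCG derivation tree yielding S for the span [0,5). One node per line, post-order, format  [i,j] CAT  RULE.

[0,5] S   >
  [0,2] S/(PP/NP)   >
    [0,1] "found" : (S/(PP/NP))/PP
    [1,2] "built" : PP
  [2,5] PP/NP   >B
    [2,4] PP/(N\NP)   >
      [2,3] "no" : (PP/(N\NP))/PP
      [3,4] "map" : PP
    [4,5] "the" : (N\NP)/NP

[0,1] (S/(PP/NP))/PP  lex  "found"
[1,2] PP  lex  "built"
[0,2] S/(PP/NP)  >  k=1
[2,3] (PP/(N\NP))/PP  lex  "no"
[3,4] PP  lex  "map"
[2,4] PP/(N\NP)  >  k=3
[4,5] (N\NP)/NP  lex  "the"
[2,5] PP/NP  >B  k=4
[0,5] S  >  k=2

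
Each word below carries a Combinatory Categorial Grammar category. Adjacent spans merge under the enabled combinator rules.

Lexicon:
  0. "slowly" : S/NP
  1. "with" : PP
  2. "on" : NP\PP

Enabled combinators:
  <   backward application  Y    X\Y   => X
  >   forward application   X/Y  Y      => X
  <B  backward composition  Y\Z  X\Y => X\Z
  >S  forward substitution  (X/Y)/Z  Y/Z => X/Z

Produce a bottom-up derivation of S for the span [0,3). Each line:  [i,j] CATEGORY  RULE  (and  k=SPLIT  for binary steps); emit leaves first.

[0,1] S/NP  lex  "slowly"
[1,2] PP  lex  "with"
[2,3] NP\PP  lex  "on"
[1,3] NP  <  k=2
[0,3] S  >  k=1

[0,3] S   >
  [0,1] "slowly" : S/NP
  [1,3] NP   <
    [1,2] "with" : PP
    [2,3] "on" : NP\PP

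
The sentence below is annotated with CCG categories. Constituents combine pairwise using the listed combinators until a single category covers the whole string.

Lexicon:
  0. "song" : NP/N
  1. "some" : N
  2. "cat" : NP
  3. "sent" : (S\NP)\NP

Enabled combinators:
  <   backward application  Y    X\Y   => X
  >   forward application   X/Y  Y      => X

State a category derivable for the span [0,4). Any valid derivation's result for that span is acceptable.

S

[0,4] S   <
  [0,2] NP   >
    [0,1] "song" : NP/N
    [1,2] "some" : N
  [2,4] S\NP   <
    [2,3] "cat" : NP
    [3,4] "sent" : (S\NP)\NP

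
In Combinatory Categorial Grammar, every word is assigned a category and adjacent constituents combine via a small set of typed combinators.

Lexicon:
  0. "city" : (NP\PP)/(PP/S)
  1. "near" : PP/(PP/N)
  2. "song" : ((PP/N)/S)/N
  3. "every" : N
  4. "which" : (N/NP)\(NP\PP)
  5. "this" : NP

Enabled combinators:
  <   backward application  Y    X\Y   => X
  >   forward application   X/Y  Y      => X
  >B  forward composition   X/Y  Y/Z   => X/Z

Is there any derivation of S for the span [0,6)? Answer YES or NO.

(NP\PP)/(PP/S) PP/(PP/N) ((PP/N)/S)/N N (N/NP)\(NP\PP) NP
CKY chart[0,6] = {N}; S ∉ chart

NO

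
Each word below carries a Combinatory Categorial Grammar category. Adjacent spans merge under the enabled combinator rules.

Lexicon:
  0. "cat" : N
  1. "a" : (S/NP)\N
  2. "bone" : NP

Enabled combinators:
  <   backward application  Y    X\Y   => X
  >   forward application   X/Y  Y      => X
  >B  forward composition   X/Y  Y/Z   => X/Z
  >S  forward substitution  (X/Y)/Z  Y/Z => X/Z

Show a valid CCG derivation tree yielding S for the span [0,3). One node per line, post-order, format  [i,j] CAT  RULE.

[0,1] N  lex  "cat"
[1,2] (S/NP)\N  lex  "a"
[0,2] S/NP  <  k=1
[2,3] NP  lex  "bone"
[0,3] S  >  k=2

[0,3] S   >
  [0,2] S/NP   <
    [0,1] "cat" : N
    [1,2] "a" : (S/NP)\N
  [2,3] "bone" : NP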